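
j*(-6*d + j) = -6*d*j + j^2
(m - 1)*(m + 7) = m^2 + 6*m - 7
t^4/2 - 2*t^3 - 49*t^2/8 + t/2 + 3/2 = (t/2 + 1)*(t - 6)*(t - 1/2)*(t + 1/2)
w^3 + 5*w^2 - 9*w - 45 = (w - 3)*(w + 3)*(w + 5)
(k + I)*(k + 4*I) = k^2 + 5*I*k - 4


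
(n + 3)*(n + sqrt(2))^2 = n^3 + 2*sqrt(2)*n^2 + 3*n^2 + 2*n + 6*sqrt(2)*n + 6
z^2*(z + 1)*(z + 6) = z^4 + 7*z^3 + 6*z^2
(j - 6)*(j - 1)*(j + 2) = j^3 - 5*j^2 - 8*j + 12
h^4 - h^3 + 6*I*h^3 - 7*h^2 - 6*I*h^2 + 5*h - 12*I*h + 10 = (h - 2)*(h + 1)*(h + I)*(h + 5*I)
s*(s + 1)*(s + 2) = s^3 + 3*s^2 + 2*s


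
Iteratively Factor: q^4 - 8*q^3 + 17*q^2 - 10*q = (q - 2)*(q^3 - 6*q^2 + 5*q) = (q - 5)*(q - 2)*(q^2 - q) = q*(q - 5)*(q - 2)*(q - 1)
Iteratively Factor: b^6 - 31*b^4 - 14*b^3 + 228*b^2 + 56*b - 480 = (b - 5)*(b^5 + 5*b^4 - 6*b^3 - 44*b^2 + 8*b + 96) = (b - 5)*(b - 2)*(b^4 + 7*b^3 + 8*b^2 - 28*b - 48) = (b - 5)*(b - 2)*(b + 2)*(b^3 + 5*b^2 - 2*b - 24) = (b - 5)*(b - 2)^2*(b + 2)*(b^2 + 7*b + 12) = (b - 5)*(b - 2)^2*(b + 2)*(b + 3)*(b + 4)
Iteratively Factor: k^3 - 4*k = (k + 2)*(k^2 - 2*k) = (k - 2)*(k + 2)*(k)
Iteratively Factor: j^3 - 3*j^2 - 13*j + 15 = (j - 5)*(j^2 + 2*j - 3) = (j - 5)*(j - 1)*(j + 3)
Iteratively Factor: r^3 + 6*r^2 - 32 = (r + 4)*(r^2 + 2*r - 8) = (r + 4)^2*(r - 2)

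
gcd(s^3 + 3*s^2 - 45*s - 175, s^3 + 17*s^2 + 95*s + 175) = s^2 + 10*s + 25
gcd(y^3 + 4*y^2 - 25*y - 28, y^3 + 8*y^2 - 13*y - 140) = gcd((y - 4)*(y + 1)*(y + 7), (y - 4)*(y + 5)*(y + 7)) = y^2 + 3*y - 28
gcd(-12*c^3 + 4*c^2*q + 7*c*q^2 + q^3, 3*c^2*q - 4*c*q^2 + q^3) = -c + q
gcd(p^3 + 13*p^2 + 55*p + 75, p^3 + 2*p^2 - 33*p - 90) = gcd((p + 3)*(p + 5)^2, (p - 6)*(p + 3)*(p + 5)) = p^2 + 8*p + 15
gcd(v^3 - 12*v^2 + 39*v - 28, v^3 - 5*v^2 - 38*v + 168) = v^2 - 11*v + 28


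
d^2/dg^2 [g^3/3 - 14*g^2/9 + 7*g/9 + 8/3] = 2*g - 28/9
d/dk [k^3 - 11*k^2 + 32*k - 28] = 3*k^2 - 22*k + 32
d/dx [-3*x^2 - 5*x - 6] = -6*x - 5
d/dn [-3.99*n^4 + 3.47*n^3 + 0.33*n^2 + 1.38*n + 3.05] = -15.96*n^3 + 10.41*n^2 + 0.66*n + 1.38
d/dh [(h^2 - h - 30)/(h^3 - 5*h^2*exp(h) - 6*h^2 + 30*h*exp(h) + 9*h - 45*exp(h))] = ((2*h - 1)*(h^3 - 5*h^2*exp(h) - 6*h^2 + 30*h*exp(h) + 9*h - 45*exp(h)) - (-h^2 + h + 30)*(5*h^2*exp(h) - 3*h^2 - 20*h*exp(h) + 12*h + 15*exp(h) - 9))/(h^3 - 5*h^2*exp(h) - 6*h^2 + 30*h*exp(h) + 9*h - 45*exp(h))^2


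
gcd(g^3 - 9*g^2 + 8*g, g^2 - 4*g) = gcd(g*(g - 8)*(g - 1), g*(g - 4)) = g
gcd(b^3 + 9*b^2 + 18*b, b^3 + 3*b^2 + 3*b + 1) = 1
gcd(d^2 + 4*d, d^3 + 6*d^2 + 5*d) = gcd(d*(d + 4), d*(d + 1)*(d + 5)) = d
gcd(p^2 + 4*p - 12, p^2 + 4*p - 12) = p^2 + 4*p - 12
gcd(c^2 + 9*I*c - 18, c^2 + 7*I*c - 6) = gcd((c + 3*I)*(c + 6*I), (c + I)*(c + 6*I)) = c + 6*I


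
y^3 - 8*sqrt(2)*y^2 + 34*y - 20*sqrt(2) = (y - 5*sqrt(2))*(y - 2*sqrt(2))*(y - sqrt(2))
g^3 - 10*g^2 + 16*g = g*(g - 8)*(g - 2)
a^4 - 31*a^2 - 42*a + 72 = (a - 6)*(a - 1)*(a + 3)*(a + 4)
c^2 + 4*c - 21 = (c - 3)*(c + 7)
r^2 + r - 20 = (r - 4)*(r + 5)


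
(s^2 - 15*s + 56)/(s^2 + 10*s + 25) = (s^2 - 15*s + 56)/(s^2 + 10*s + 25)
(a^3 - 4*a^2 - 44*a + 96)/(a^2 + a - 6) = (a^2 - 2*a - 48)/(a + 3)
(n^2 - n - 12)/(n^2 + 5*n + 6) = (n - 4)/(n + 2)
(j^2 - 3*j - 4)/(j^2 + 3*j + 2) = (j - 4)/(j + 2)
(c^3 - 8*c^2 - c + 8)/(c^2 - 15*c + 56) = (c^2 - 1)/(c - 7)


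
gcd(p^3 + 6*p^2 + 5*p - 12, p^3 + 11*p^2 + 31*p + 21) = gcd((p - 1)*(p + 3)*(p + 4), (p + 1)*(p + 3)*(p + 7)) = p + 3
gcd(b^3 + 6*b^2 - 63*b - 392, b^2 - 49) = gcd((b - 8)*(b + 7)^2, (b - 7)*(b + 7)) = b + 7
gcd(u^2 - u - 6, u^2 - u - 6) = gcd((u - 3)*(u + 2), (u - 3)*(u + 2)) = u^2 - u - 6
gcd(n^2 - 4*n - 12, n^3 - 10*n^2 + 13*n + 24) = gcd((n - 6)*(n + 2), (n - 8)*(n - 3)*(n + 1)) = 1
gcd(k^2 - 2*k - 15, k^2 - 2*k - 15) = k^2 - 2*k - 15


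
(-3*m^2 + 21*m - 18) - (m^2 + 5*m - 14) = -4*m^2 + 16*m - 4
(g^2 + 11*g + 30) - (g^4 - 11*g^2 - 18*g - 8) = -g^4 + 12*g^2 + 29*g + 38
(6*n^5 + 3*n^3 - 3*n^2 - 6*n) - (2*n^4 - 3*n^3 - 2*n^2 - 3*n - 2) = 6*n^5 - 2*n^4 + 6*n^3 - n^2 - 3*n + 2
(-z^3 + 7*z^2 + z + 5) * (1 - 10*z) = 10*z^4 - 71*z^3 - 3*z^2 - 49*z + 5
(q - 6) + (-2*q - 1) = -q - 7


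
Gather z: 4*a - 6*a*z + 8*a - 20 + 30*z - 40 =12*a + z*(30 - 6*a) - 60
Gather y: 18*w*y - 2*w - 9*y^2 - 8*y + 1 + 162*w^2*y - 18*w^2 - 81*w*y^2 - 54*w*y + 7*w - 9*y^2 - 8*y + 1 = -18*w^2 + 5*w + y^2*(-81*w - 18) + y*(162*w^2 - 36*w - 16) + 2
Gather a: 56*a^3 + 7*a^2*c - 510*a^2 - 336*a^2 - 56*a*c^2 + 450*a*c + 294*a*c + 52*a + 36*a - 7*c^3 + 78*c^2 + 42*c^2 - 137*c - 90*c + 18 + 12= 56*a^3 + a^2*(7*c - 846) + a*(-56*c^2 + 744*c + 88) - 7*c^3 + 120*c^2 - 227*c + 30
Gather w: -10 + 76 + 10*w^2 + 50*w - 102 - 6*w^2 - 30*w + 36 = 4*w^2 + 20*w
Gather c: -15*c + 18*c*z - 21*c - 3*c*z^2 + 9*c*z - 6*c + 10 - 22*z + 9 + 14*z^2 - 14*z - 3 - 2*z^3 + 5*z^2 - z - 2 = c*(-3*z^2 + 27*z - 42) - 2*z^3 + 19*z^2 - 37*z + 14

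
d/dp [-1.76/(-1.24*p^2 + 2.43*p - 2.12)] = (4.2768 - 4.3648*p)/(1.24*p^2 - 2.43*p + 2.12)^2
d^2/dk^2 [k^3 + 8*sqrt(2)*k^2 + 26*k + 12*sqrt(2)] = 6*k + 16*sqrt(2)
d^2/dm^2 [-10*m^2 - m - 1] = -20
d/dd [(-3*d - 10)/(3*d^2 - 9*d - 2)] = 3*(3*d^2 + 20*d - 28)/(9*d^4 - 54*d^3 + 69*d^2 + 36*d + 4)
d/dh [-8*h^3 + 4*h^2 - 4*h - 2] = -24*h^2 + 8*h - 4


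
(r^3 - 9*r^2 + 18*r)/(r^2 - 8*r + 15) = r*(r - 6)/(r - 5)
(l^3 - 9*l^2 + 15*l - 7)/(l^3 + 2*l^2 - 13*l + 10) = (l^2 - 8*l + 7)/(l^2 + 3*l - 10)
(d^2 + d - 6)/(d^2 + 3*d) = (d - 2)/d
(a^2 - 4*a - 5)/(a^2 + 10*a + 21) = (a^2 - 4*a - 5)/(a^2 + 10*a + 21)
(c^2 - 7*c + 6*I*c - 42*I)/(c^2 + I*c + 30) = (c - 7)/(c - 5*I)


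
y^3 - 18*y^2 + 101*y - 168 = (y - 8)*(y - 7)*(y - 3)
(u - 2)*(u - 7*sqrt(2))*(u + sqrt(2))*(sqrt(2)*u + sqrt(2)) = sqrt(2)*u^4 - 12*u^3 - sqrt(2)*u^3 - 16*sqrt(2)*u^2 + 12*u^2 + 14*sqrt(2)*u + 24*u + 28*sqrt(2)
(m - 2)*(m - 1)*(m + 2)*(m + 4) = m^4 + 3*m^3 - 8*m^2 - 12*m + 16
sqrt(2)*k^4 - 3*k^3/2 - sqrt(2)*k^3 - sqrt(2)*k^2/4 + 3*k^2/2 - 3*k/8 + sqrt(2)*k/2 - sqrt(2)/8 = (k - 1/2)^2*(k - sqrt(2))*(sqrt(2)*k + 1/2)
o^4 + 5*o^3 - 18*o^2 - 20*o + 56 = (o - 2)^2*(o + 2)*(o + 7)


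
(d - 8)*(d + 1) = d^2 - 7*d - 8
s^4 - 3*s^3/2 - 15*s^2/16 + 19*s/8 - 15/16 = (s - 1)^2*(s - 3/4)*(s + 5/4)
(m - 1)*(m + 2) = m^2 + m - 2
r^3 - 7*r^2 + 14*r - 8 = (r - 4)*(r - 2)*(r - 1)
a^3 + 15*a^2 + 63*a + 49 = (a + 1)*(a + 7)^2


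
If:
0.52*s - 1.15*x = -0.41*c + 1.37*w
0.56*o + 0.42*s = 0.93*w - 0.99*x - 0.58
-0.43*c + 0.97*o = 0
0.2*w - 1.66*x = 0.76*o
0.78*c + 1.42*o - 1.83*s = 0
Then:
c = 3.05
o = 1.35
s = 2.35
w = 2.11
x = -0.36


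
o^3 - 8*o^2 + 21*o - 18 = (o - 3)^2*(o - 2)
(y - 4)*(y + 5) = y^2 + y - 20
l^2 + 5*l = l*(l + 5)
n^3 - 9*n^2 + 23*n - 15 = (n - 5)*(n - 3)*(n - 1)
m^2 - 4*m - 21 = (m - 7)*(m + 3)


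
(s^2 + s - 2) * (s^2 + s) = s^4 + 2*s^3 - s^2 - 2*s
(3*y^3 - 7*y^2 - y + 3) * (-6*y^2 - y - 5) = -18*y^5 + 39*y^4 - 2*y^3 + 18*y^2 + 2*y - 15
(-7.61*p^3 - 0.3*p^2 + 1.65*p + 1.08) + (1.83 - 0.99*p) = -7.61*p^3 - 0.3*p^2 + 0.66*p + 2.91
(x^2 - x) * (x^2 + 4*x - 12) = x^4 + 3*x^3 - 16*x^2 + 12*x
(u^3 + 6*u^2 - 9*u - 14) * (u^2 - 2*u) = u^5 + 4*u^4 - 21*u^3 + 4*u^2 + 28*u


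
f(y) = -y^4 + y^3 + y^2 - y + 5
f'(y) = -4*y^3 + 3*y^2 + 2*y - 1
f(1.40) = 4.46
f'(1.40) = -3.30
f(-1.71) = -3.92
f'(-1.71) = 24.35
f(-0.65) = 5.62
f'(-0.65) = 0.07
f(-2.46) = -38.00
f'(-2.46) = 71.78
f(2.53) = -15.91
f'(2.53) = -41.51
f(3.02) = -44.54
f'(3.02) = -77.77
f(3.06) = -47.72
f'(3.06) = -81.40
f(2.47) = -13.52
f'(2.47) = -38.03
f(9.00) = -5755.00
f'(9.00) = -2656.00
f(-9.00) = -7195.00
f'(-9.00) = 3140.00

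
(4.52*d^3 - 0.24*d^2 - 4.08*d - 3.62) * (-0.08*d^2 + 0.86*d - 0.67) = -0.3616*d^5 + 3.9064*d^4 - 2.9084*d^3 - 3.0584*d^2 - 0.3796*d + 2.4254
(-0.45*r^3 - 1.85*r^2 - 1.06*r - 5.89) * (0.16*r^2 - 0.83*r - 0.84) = -0.072*r^5 + 0.0775*r^4 + 1.7439*r^3 + 1.4914*r^2 + 5.7791*r + 4.9476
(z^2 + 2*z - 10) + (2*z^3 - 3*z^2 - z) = 2*z^3 - 2*z^2 + z - 10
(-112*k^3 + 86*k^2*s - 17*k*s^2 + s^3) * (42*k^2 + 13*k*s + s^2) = -4704*k^5 + 2156*k^4*s + 292*k^3*s^2 - 93*k^2*s^3 - 4*k*s^4 + s^5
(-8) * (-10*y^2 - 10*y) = 80*y^2 + 80*y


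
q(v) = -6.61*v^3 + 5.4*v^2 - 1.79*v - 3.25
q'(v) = -19.83*v^2 + 10.8*v - 1.79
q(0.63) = -3.89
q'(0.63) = -2.86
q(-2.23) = 100.90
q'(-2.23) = -124.49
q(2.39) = -66.92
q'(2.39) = -89.25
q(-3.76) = 431.19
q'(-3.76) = -322.75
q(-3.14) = 260.25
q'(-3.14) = -231.22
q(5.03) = -716.84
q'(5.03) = -449.18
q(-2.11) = 86.66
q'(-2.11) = -112.86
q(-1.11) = 14.43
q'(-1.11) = -38.21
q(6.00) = -1247.35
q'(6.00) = -650.87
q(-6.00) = 1629.65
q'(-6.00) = -780.47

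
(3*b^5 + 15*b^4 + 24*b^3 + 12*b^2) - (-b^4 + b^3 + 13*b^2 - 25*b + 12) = 3*b^5 + 16*b^4 + 23*b^3 - b^2 + 25*b - 12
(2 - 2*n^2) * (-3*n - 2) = 6*n^3 + 4*n^2 - 6*n - 4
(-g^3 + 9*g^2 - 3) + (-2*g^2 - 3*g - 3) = -g^3 + 7*g^2 - 3*g - 6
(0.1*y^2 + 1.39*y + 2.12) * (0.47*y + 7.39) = 0.047*y^3 + 1.3923*y^2 + 11.2685*y + 15.6668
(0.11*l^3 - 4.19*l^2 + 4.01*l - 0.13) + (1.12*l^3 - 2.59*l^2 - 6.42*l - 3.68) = 1.23*l^3 - 6.78*l^2 - 2.41*l - 3.81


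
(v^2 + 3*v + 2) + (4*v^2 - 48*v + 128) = 5*v^2 - 45*v + 130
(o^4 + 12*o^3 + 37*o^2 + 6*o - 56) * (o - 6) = o^5 + 6*o^4 - 35*o^3 - 216*o^2 - 92*o + 336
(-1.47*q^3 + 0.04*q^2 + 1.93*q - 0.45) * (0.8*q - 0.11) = -1.176*q^4 + 0.1937*q^3 + 1.5396*q^2 - 0.5723*q + 0.0495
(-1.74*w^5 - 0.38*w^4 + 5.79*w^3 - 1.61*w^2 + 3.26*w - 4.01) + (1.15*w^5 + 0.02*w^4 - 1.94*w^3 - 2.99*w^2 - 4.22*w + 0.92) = -0.59*w^5 - 0.36*w^4 + 3.85*w^3 - 4.6*w^2 - 0.96*w - 3.09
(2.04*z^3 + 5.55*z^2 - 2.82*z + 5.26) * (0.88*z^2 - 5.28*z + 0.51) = 1.7952*z^5 - 5.8872*z^4 - 30.7452*z^3 + 22.3489*z^2 - 29.211*z + 2.6826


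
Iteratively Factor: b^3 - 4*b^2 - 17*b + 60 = (b - 5)*(b^2 + b - 12) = (b - 5)*(b + 4)*(b - 3)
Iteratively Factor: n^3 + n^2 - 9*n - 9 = (n - 3)*(n^2 + 4*n + 3) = (n - 3)*(n + 1)*(n + 3)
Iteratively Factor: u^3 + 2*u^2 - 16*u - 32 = (u + 2)*(u^2 - 16) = (u - 4)*(u + 2)*(u + 4)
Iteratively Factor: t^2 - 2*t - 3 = (t + 1)*(t - 3)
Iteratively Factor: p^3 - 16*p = (p - 4)*(p^2 + 4*p) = (p - 4)*(p + 4)*(p)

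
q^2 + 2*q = q*(q + 2)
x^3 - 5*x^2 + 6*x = x*(x - 3)*(x - 2)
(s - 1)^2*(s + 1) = s^3 - s^2 - s + 1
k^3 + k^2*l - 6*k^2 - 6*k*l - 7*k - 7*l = (k - 7)*(k + 1)*(k + l)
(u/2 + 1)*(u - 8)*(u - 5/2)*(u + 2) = u^4/2 - 13*u^3/4 - 9*u^2 + 19*u + 40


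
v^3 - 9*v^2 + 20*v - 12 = (v - 6)*(v - 2)*(v - 1)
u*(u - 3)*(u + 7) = u^3 + 4*u^2 - 21*u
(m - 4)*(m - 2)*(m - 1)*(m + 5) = m^4 - 2*m^3 - 21*m^2 + 62*m - 40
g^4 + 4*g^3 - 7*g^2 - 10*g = g*(g - 2)*(g + 1)*(g + 5)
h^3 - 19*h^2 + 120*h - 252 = (h - 7)*(h - 6)^2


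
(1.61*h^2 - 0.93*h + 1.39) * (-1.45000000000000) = -2.3345*h^2 + 1.3485*h - 2.0155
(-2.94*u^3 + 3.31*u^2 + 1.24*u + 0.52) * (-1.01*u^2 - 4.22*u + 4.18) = 2.9694*u^5 + 9.0637*u^4 - 27.5098*u^3 + 8.0778*u^2 + 2.9888*u + 2.1736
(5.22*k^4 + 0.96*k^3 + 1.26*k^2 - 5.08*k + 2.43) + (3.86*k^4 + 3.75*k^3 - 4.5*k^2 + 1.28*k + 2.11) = 9.08*k^4 + 4.71*k^3 - 3.24*k^2 - 3.8*k + 4.54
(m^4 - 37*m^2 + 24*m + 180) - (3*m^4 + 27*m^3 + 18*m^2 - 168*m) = -2*m^4 - 27*m^3 - 55*m^2 + 192*m + 180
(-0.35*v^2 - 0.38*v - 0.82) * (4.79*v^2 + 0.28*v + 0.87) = -1.6765*v^4 - 1.9182*v^3 - 4.3387*v^2 - 0.5602*v - 0.7134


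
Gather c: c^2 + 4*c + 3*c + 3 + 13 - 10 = c^2 + 7*c + 6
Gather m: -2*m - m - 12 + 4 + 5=-3*m - 3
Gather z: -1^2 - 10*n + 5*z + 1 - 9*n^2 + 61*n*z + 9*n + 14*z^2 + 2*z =-9*n^2 - n + 14*z^2 + z*(61*n + 7)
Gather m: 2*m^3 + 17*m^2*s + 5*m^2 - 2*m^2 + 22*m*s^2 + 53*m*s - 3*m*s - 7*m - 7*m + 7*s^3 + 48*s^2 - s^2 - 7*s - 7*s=2*m^3 + m^2*(17*s + 3) + m*(22*s^2 + 50*s - 14) + 7*s^3 + 47*s^2 - 14*s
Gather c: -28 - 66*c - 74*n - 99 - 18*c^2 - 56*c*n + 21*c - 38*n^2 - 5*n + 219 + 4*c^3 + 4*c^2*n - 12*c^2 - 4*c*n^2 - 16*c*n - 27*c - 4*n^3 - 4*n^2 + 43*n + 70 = 4*c^3 + c^2*(4*n - 30) + c*(-4*n^2 - 72*n - 72) - 4*n^3 - 42*n^2 - 36*n + 162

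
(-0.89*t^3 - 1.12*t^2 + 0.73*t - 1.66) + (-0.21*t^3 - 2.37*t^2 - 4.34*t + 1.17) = -1.1*t^3 - 3.49*t^2 - 3.61*t - 0.49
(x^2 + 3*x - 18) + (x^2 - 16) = 2*x^2 + 3*x - 34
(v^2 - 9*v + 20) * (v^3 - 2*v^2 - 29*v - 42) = v^5 - 11*v^4 + 9*v^3 + 179*v^2 - 202*v - 840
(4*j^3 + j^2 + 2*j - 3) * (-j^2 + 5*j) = -4*j^5 + 19*j^4 + 3*j^3 + 13*j^2 - 15*j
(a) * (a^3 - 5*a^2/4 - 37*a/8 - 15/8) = a^4 - 5*a^3/4 - 37*a^2/8 - 15*a/8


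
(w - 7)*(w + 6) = w^2 - w - 42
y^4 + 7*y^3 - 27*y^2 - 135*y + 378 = (y - 3)^2*(y + 6)*(y + 7)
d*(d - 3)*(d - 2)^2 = d^4 - 7*d^3 + 16*d^2 - 12*d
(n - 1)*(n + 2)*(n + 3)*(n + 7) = n^4 + 11*n^3 + 29*n^2 + n - 42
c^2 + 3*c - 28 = (c - 4)*(c + 7)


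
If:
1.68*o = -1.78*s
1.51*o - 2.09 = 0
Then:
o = 1.38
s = -1.31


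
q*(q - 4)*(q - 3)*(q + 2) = q^4 - 5*q^3 - 2*q^2 + 24*q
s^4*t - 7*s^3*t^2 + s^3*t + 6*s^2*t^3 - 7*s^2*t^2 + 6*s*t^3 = s*(s - 6*t)*(s - t)*(s*t + t)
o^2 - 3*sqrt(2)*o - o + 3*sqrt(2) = (o - 1)*(o - 3*sqrt(2))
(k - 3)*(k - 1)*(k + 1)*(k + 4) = k^4 + k^3 - 13*k^2 - k + 12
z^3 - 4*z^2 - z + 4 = (z - 4)*(z - 1)*(z + 1)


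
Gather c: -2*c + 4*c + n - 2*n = 2*c - n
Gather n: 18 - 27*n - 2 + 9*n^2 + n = 9*n^2 - 26*n + 16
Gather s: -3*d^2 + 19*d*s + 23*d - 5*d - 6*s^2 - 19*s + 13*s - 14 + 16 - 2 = -3*d^2 + 18*d - 6*s^2 + s*(19*d - 6)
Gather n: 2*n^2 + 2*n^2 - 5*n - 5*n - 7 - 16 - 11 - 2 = 4*n^2 - 10*n - 36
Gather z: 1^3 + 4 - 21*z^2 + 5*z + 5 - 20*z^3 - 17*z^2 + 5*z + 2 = -20*z^3 - 38*z^2 + 10*z + 12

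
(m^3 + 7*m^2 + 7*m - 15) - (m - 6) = m^3 + 7*m^2 + 6*m - 9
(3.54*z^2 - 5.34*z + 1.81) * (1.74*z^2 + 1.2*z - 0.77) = 6.1596*z^4 - 5.0436*z^3 - 5.9844*z^2 + 6.2838*z - 1.3937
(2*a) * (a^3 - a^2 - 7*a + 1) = 2*a^4 - 2*a^3 - 14*a^2 + 2*a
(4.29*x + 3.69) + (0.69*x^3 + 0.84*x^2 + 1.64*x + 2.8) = 0.69*x^3 + 0.84*x^2 + 5.93*x + 6.49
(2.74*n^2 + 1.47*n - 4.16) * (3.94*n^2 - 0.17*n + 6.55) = 10.7956*n^4 + 5.326*n^3 + 1.3067*n^2 + 10.3357*n - 27.248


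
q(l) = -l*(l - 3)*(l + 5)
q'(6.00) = -117.00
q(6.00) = -198.00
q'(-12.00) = -369.00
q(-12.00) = 1260.00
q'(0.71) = 10.65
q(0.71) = 9.28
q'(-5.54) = -54.91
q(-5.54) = 25.55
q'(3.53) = -36.50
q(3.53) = -15.96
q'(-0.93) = 16.13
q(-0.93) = -14.88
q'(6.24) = -126.77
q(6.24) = -227.25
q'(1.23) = 5.54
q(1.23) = 13.56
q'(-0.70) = 16.33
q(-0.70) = -11.14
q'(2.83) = -20.35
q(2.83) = 3.77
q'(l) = -l*(l - 3) - l*(l + 5) - (l - 3)*(l + 5)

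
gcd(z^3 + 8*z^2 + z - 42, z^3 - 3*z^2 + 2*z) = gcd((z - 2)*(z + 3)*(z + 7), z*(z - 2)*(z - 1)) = z - 2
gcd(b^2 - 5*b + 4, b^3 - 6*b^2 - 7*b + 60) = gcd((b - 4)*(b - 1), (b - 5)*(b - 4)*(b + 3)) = b - 4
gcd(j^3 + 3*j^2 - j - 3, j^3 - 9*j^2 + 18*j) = 1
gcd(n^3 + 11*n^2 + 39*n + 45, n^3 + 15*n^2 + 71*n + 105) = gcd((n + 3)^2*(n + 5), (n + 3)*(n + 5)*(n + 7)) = n^2 + 8*n + 15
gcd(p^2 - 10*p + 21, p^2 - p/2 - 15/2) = p - 3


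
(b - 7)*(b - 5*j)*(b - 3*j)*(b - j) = b^4 - 9*b^3*j - 7*b^3 + 23*b^2*j^2 + 63*b^2*j - 15*b*j^3 - 161*b*j^2 + 105*j^3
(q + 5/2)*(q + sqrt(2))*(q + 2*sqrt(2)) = q^3 + 5*q^2/2 + 3*sqrt(2)*q^2 + 4*q + 15*sqrt(2)*q/2 + 10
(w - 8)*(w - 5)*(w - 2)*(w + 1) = w^4 - 14*w^3 + 51*w^2 - 14*w - 80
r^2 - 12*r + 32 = (r - 8)*(r - 4)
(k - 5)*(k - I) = k^2 - 5*k - I*k + 5*I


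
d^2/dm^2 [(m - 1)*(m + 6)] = 2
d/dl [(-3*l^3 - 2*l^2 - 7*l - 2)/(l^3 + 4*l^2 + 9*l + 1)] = (-10*l^4 - 40*l^3 + 7*l^2 + 12*l + 11)/(l^6 + 8*l^5 + 34*l^4 + 74*l^3 + 89*l^2 + 18*l + 1)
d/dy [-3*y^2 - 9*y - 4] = -6*y - 9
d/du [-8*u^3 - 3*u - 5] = -24*u^2 - 3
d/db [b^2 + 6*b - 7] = 2*b + 6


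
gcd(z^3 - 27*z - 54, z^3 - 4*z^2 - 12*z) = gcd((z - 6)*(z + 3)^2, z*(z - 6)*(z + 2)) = z - 6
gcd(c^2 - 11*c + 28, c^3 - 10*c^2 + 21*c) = c - 7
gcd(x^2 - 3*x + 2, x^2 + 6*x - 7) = x - 1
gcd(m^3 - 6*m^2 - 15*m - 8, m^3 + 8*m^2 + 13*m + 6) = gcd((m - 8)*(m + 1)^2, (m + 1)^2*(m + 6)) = m^2 + 2*m + 1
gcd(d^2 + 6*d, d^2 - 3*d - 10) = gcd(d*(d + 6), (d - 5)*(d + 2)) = 1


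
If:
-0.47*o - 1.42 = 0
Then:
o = -3.02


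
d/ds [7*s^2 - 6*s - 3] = 14*s - 6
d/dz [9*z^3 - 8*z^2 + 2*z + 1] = 27*z^2 - 16*z + 2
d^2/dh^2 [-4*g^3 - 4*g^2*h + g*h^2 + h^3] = 2*g + 6*h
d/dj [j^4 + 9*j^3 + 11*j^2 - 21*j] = 4*j^3 + 27*j^2 + 22*j - 21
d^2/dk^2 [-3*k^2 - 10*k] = -6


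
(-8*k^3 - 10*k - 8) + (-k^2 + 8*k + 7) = -8*k^3 - k^2 - 2*k - 1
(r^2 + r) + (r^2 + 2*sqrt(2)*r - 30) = 2*r^2 + r + 2*sqrt(2)*r - 30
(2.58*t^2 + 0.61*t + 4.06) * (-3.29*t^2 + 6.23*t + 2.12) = -8.4882*t^4 + 14.0665*t^3 - 4.0875*t^2 + 26.587*t + 8.6072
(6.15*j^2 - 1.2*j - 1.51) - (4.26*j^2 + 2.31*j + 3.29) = 1.89*j^2 - 3.51*j - 4.8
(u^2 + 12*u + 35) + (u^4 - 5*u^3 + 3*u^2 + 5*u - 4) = u^4 - 5*u^3 + 4*u^2 + 17*u + 31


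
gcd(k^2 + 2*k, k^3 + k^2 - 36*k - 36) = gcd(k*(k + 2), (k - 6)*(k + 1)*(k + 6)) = 1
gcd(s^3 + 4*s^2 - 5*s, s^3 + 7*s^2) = s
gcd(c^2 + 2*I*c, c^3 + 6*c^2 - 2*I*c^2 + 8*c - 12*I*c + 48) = c + 2*I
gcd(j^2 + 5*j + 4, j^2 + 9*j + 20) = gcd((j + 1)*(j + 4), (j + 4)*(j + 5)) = j + 4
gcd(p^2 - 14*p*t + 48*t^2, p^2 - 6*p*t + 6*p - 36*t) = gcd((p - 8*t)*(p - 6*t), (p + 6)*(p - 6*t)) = p - 6*t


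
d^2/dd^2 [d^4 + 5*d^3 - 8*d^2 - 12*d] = 12*d^2 + 30*d - 16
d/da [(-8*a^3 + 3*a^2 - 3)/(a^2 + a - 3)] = (-8*a^4 - 16*a^3 + 75*a^2 - 12*a + 3)/(a^4 + 2*a^3 - 5*a^2 - 6*a + 9)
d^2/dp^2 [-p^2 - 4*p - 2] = -2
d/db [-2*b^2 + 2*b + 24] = 2 - 4*b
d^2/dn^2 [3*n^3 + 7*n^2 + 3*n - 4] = 18*n + 14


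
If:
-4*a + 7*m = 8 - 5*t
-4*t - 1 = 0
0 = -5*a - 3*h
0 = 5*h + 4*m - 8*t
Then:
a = 153/127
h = -255/127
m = 1021/508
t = -1/4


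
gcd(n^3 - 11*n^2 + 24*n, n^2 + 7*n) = n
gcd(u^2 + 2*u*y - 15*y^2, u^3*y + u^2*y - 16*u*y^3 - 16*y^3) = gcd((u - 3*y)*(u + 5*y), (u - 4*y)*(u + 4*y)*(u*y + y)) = 1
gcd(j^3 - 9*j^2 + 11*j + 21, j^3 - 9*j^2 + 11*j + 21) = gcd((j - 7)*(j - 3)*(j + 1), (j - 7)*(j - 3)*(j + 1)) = j^3 - 9*j^2 + 11*j + 21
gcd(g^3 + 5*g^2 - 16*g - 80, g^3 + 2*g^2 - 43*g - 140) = g^2 + 9*g + 20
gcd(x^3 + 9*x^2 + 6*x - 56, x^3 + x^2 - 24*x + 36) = x - 2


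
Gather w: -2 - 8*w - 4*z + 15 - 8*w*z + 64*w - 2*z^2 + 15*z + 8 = w*(56 - 8*z) - 2*z^2 + 11*z + 21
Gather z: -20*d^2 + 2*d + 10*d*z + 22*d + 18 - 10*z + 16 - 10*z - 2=-20*d^2 + 24*d + z*(10*d - 20) + 32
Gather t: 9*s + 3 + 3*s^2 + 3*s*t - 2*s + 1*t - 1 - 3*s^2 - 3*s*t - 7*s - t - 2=0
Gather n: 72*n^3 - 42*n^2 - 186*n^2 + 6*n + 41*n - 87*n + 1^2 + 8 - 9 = 72*n^3 - 228*n^2 - 40*n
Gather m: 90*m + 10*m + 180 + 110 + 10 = 100*m + 300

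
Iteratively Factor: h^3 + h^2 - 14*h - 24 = (h - 4)*(h^2 + 5*h + 6) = (h - 4)*(h + 2)*(h + 3)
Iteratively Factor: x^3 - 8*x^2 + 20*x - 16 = (x - 2)*(x^2 - 6*x + 8) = (x - 2)^2*(x - 4)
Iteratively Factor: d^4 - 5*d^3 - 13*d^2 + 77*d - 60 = (d - 1)*(d^3 - 4*d^2 - 17*d + 60) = (d - 1)*(d + 4)*(d^2 - 8*d + 15) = (d - 5)*(d - 1)*(d + 4)*(d - 3)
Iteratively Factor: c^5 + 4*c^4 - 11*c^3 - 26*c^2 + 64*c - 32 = (c + 4)*(c^4 - 11*c^2 + 18*c - 8) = (c - 2)*(c + 4)*(c^3 + 2*c^2 - 7*c + 4) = (c - 2)*(c - 1)*(c + 4)*(c^2 + 3*c - 4) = (c - 2)*(c - 1)^2*(c + 4)*(c + 4)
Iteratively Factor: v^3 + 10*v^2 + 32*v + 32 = (v + 2)*(v^2 + 8*v + 16) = (v + 2)*(v + 4)*(v + 4)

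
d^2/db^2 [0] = 0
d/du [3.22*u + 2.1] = 3.22000000000000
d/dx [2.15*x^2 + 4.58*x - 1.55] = 4.3*x + 4.58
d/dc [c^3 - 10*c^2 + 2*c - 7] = 3*c^2 - 20*c + 2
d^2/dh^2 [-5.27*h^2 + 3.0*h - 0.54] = -10.5400000000000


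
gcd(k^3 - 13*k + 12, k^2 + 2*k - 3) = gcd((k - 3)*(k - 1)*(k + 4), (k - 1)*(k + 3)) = k - 1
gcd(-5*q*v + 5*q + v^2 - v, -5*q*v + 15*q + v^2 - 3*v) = 5*q - v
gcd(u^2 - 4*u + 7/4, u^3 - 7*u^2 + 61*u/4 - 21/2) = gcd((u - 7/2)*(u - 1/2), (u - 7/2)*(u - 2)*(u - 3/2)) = u - 7/2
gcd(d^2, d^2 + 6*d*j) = d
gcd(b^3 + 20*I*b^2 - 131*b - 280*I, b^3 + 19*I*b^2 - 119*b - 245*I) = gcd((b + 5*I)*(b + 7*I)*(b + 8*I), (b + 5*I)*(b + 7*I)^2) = b^2 + 12*I*b - 35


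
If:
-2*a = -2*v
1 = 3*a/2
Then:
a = 2/3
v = 2/3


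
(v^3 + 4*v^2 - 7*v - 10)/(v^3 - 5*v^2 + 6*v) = (v^2 + 6*v + 5)/(v*(v - 3))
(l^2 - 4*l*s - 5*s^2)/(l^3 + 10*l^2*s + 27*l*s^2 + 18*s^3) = (l - 5*s)/(l^2 + 9*l*s + 18*s^2)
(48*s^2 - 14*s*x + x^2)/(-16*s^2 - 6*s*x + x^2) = (-6*s + x)/(2*s + x)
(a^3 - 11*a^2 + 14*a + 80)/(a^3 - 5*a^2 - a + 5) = (a^2 - 6*a - 16)/(a^2 - 1)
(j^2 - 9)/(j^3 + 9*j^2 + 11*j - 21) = (j - 3)/(j^2 + 6*j - 7)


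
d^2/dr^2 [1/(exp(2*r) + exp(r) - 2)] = (2*(2*exp(r) + 1)^2*exp(r) - (4*exp(r) + 1)*(exp(2*r) + exp(r) - 2))*exp(r)/(exp(2*r) + exp(r) - 2)^3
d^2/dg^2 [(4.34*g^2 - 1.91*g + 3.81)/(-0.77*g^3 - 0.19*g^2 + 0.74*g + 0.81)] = (-5.14637199999999*g^6 + 6.794634*g^5 - 40.268382*g^4 - 45.72033*g^3 + 22.48803*g^2 - 9.279972*g - 13.330086)/(0.456533*g^9 + 0.337953*g^8 - 1.232847*g^7 - 2.08346*g^6 + 0.473796*g^5 + 2.993637*g^4 + 1.793683*g^3 - 0.956691*g^2 - 1.456542*g - 0.531441)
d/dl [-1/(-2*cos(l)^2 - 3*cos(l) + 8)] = (4*cos(l) + 3)*sin(l)/(3*cos(l) + cos(2*l) - 7)^2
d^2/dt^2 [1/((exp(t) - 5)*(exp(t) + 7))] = (4*exp(3*t) + 6*exp(2*t) + 144*exp(t) + 70)*exp(t)/(exp(6*t) + 6*exp(5*t) - 93*exp(4*t) - 412*exp(3*t) + 3255*exp(2*t) + 7350*exp(t) - 42875)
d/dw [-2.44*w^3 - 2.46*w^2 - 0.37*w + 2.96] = -7.32*w^2 - 4.92*w - 0.37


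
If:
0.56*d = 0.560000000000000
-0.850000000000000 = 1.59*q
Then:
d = 1.00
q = -0.53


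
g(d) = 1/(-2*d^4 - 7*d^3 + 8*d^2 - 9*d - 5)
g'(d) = (8*d^3 + 21*d^2 - 16*d + 9)/(-2*d^4 - 7*d^3 + 8*d^2 - 9*d - 5)^2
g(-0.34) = -1.30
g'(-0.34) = 28.15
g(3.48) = -0.00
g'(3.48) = 0.00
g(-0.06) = -0.23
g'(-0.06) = 0.51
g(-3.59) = 0.01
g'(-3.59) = -0.00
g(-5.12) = -0.01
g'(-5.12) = -0.01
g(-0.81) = 0.10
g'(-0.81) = 0.29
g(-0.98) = 0.06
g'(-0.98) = 0.14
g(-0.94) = 0.07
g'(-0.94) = 0.16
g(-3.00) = 0.01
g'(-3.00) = 0.00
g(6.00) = 0.00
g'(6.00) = 0.00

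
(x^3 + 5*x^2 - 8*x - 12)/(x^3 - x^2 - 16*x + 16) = (x^3 + 5*x^2 - 8*x - 12)/(x^3 - x^2 - 16*x + 16)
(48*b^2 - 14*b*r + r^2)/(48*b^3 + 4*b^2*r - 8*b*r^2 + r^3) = (-8*b + r)/(-8*b^2 - 2*b*r + r^2)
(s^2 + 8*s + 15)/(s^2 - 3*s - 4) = (s^2 + 8*s + 15)/(s^2 - 3*s - 4)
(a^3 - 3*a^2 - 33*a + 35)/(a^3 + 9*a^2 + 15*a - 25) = (a - 7)/(a + 5)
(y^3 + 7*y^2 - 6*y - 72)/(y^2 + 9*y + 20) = (y^2 + 3*y - 18)/(y + 5)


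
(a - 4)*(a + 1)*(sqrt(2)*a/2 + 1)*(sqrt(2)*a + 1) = a^4 - 3*a^3 + 3*sqrt(2)*a^3/2 - 9*sqrt(2)*a^2/2 - 3*a^2 - 6*sqrt(2)*a - 3*a - 4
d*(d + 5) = d^2 + 5*d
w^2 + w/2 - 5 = (w - 2)*(w + 5/2)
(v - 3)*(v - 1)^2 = v^3 - 5*v^2 + 7*v - 3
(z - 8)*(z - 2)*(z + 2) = z^3 - 8*z^2 - 4*z + 32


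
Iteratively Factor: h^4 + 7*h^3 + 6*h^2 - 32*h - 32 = (h + 4)*(h^3 + 3*h^2 - 6*h - 8) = (h - 2)*(h + 4)*(h^2 + 5*h + 4) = (h - 2)*(h + 4)^2*(h + 1)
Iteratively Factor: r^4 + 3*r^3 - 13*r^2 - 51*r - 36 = (r + 1)*(r^3 + 2*r^2 - 15*r - 36) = (r + 1)*(r + 3)*(r^2 - r - 12) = (r - 4)*(r + 1)*(r + 3)*(r + 3)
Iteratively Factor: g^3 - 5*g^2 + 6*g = (g - 2)*(g^2 - 3*g) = g*(g - 2)*(g - 3)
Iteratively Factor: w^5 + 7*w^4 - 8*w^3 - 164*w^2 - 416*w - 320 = (w + 2)*(w^4 + 5*w^3 - 18*w^2 - 128*w - 160) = (w - 5)*(w + 2)*(w^3 + 10*w^2 + 32*w + 32) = (w - 5)*(w + 2)*(w + 4)*(w^2 + 6*w + 8) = (w - 5)*(w + 2)^2*(w + 4)*(w + 4)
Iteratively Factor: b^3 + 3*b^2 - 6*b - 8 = (b + 4)*(b^2 - b - 2) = (b + 1)*(b + 4)*(b - 2)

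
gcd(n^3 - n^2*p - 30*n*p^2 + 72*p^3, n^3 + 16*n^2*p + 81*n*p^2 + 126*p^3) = n + 6*p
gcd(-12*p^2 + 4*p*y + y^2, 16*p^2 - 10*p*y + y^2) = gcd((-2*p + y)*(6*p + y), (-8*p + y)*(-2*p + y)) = -2*p + y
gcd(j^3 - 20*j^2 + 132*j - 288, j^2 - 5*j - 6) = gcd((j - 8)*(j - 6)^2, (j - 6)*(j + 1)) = j - 6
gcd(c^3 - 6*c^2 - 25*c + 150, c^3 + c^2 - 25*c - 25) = c^2 - 25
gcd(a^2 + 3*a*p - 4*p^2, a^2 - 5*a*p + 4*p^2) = -a + p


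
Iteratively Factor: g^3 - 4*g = (g - 2)*(g^2 + 2*g) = (g - 2)*(g + 2)*(g)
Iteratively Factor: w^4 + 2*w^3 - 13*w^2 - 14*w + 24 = (w - 3)*(w^3 + 5*w^2 + 2*w - 8) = (w - 3)*(w + 2)*(w^2 + 3*w - 4) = (w - 3)*(w + 2)*(w + 4)*(w - 1)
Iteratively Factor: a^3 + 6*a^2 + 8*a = (a + 2)*(a^2 + 4*a) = (a + 2)*(a + 4)*(a)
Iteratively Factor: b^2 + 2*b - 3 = (b + 3)*(b - 1)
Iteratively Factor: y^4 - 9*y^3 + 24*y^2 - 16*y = (y - 4)*(y^3 - 5*y^2 + 4*y) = (y - 4)*(y - 1)*(y^2 - 4*y) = y*(y - 4)*(y - 1)*(y - 4)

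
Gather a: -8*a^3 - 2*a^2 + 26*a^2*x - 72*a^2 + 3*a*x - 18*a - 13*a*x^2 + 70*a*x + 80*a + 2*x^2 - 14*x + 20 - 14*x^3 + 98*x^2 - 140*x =-8*a^3 + a^2*(26*x - 74) + a*(-13*x^2 + 73*x + 62) - 14*x^3 + 100*x^2 - 154*x + 20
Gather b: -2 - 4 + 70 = 64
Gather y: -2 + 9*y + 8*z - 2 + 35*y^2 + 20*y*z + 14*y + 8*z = 35*y^2 + y*(20*z + 23) + 16*z - 4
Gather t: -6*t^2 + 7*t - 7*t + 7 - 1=6 - 6*t^2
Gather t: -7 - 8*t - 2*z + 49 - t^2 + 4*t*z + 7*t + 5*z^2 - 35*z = -t^2 + t*(4*z - 1) + 5*z^2 - 37*z + 42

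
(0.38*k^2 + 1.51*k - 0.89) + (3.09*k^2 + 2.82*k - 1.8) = 3.47*k^2 + 4.33*k - 2.69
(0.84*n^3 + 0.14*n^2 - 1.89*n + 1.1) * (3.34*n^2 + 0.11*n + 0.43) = 2.8056*n^5 + 0.56*n^4 - 5.936*n^3 + 3.5263*n^2 - 0.6917*n + 0.473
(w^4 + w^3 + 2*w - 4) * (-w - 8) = -w^5 - 9*w^4 - 8*w^3 - 2*w^2 - 12*w + 32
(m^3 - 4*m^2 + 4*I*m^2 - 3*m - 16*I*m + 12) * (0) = 0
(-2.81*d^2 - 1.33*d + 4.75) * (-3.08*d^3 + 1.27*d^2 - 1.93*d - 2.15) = 8.6548*d^5 + 0.5277*d^4 - 10.8958*d^3 + 14.6409*d^2 - 6.308*d - 10.2125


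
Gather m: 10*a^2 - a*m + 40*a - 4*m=10*a^2 + 40*a + m*(-a - 4)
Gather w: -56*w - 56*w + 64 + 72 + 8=144 - 112*w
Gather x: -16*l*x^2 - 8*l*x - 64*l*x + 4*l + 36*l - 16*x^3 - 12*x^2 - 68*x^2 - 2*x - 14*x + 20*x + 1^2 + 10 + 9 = 40*l - 16*x^3 + x^2*(-16*l - 80) + x*(4 - 72*l) + 20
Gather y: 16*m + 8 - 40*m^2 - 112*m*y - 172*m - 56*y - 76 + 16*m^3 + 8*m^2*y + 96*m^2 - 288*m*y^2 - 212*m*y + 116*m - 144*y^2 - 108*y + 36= 16*m^3 + 56*m^2 - 40*m + y^2*(-288*m - 144) + y*(8*m^2 - 324*m - 164) - 32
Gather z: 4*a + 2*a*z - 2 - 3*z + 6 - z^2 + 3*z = 2*a*z + 4*a - z^2 + 4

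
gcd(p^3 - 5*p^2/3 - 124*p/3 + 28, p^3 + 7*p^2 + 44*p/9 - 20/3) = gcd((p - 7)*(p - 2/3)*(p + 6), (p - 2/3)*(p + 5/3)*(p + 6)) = p^2 + 16*p/3 - 4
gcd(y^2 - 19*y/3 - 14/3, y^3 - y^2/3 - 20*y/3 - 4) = y + 2/3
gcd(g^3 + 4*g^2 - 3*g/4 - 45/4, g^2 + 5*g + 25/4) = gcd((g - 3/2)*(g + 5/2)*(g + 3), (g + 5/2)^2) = g + 5/2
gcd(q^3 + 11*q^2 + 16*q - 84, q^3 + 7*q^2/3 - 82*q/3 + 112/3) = q^2 + 5*q - 14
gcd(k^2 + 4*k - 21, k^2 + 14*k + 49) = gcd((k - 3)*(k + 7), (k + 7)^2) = k + 7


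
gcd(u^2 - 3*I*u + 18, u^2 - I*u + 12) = u + 3*I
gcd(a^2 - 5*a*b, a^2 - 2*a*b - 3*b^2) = 1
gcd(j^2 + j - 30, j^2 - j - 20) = j - 5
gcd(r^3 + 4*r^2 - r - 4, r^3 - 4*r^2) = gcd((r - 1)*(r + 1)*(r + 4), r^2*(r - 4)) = 1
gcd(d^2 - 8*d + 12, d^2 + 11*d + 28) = 1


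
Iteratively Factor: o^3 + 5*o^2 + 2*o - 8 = (o + 2)*(o^2 + 3*o - 4) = (o - 1)*(o + 2)*(o + 4)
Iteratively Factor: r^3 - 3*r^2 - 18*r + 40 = (r - 5)*(r^2 + 2*r - 8) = (r - 5)*(r - 2)*(r + 4)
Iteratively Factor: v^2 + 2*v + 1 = (v + 1)*(v + 1)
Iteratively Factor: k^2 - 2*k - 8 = (k - 4)*(k + 2)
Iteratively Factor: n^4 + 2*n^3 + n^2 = (n + 1)*(n^3 + n^2) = n*(n + 1)*(n^2 + n) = n*(n + 1)^2*(n)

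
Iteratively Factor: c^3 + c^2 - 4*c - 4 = (c - 2)*(c^2 + 3*c + 2) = (c - 2)*(c + 2)*(c + 1)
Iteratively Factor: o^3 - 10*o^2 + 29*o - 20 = (o - 4)*(o^2 - 6*o + 5) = (o - 5)*(o - 4)*(o - 1)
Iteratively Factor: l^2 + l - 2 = (l + 2)*(l - 1)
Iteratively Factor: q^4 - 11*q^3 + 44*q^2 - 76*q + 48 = (q - 4)*(q^3 - 7*q^2 + 16*q - 12) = (q - 4)*(q - 2)*(q^2 - 5*q + 6) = (q - 4)*(q - 3)*(q - 2)*(q - 2)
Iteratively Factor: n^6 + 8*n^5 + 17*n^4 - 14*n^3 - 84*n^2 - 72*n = (n + 3)*(n^5 + 5*n^4 + 2*n^3 - 20*n^2 - 24*n) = (n - 2)*(n + 3)*(n^4 + 7*n^3 + 16*n^2 + 12*n) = (n - 2)*(n + 3)^2*(n^3 + 4*n^2 + 4*n) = n*(n - 2)*(n + 3)^2*(n^2 + 4*n + 4) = n*(n - 2)*(n + 2)*(n + 3)^2*(n + 2)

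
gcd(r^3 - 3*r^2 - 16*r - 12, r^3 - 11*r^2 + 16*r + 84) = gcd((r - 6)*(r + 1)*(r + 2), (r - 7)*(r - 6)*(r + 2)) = r^2 - 4*r - 12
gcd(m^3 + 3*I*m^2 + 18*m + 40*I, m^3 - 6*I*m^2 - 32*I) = m^2 - 2*I*m + 8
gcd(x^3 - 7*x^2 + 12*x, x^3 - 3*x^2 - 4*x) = x^2 - 4*x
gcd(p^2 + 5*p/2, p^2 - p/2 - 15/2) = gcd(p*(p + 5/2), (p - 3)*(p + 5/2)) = p + 5/2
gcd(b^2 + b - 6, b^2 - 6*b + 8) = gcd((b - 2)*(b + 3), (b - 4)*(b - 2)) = b - 2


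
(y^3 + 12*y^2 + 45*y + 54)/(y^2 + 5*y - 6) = (y^2 + 6*y + 9)/(y - 1)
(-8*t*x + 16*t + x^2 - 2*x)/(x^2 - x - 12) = (8*t*x - 16*t - x^2 + 2*x)/(-x^2 + x + 12)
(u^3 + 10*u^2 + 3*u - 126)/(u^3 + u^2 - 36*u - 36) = (u^2 + 4*u - 21)/(u^2 - 5*u - 6)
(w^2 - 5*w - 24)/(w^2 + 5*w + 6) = (w - 8)/(w + 2)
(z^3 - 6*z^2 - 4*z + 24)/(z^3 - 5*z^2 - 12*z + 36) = (z + 2)/(z + 3)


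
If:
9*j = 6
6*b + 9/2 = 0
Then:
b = -3/4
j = 2/3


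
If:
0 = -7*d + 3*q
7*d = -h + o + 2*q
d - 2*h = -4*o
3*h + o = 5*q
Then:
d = 0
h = 0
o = 0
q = 0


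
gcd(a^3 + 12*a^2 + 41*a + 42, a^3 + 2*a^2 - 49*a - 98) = a^2 + 9*a + 14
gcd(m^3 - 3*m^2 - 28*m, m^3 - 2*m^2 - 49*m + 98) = m - 7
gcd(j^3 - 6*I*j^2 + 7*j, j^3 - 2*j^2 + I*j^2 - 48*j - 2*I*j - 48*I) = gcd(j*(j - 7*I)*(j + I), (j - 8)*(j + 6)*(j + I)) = j + I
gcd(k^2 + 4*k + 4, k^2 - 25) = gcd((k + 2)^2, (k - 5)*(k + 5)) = 1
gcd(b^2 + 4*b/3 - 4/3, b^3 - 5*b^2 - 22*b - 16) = b + 2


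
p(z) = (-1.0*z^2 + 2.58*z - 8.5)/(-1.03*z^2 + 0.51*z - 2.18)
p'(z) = (2.58 - 2.0*z)/(-1.03*z^2 + 0.51*z - 2.18) + (2.06*z - 0.51)*(-1.0*z^2 + 2.58*z - 8.5)/(-1.03*z^2 + 0.51*z - 2.18)^2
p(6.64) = 0.80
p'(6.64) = 0.00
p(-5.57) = 1.46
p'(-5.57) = 0.10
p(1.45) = 1.90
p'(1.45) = -1.22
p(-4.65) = 1.57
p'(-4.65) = 0.15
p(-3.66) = 1.76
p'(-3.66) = 0.24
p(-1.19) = 3.06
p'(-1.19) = 0.97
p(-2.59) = 2.10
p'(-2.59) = 0.44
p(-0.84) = 3.41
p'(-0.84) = 1.01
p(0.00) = 3.90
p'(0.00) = -0.27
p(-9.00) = 1.25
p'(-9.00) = 0.04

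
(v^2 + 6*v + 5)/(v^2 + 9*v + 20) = (v + 1)/(v + 4)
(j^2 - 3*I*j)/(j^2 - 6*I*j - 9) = j/(j - 3*I)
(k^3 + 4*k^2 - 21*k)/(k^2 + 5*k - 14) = k*(k - 3)/(k - 2)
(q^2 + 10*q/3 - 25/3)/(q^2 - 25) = (q - 5/3)/(q - 5)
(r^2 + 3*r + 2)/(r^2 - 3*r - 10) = (r + 1)/(r - 5)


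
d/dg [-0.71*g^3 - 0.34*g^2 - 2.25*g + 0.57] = -2.13*g^2 - 0.68*g - 2.25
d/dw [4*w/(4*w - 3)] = -12/(4*w - 3)^2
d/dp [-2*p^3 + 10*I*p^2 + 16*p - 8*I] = -6*p^2 + 20*I*p + 16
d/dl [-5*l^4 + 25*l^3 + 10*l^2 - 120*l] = -20*l^3 + 75*l^2 + 20*l - 120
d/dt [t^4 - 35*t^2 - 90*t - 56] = 4*t^3 - 70*t - 90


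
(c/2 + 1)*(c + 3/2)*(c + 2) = c^3/2 + 11*c^2/4 + 5*c + 3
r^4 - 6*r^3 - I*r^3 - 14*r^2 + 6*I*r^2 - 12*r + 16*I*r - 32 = (r - 8)*(r + 2)*(r - 2*I)*(r + I)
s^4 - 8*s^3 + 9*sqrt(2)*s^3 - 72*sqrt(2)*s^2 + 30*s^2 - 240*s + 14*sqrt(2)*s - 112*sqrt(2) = (s - 8)*(s + sqrt(2))^2*(s + 7*sqrt(2))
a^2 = a^2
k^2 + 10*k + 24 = (k + 4)*(k + 6)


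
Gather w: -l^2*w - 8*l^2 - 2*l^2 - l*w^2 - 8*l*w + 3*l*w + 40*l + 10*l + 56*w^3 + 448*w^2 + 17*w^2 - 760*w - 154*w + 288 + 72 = -10*l^2 + 50*l + 56*w^3 + w^2*(465 - l) + w*(-l^2 - 5*l - 914) + 360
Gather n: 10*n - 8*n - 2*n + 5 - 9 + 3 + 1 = 0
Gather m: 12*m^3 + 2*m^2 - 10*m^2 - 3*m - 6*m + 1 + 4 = 12*m^3 - 8*m^2 - 9*m + 5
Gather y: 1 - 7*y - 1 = -7*y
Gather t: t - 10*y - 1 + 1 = t - 10*y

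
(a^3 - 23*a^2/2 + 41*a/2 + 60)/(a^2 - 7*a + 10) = (a^2 - 13*a/2 - 12)/(a - 2)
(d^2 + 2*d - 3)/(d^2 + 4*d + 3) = (d - 1)/(d + 1)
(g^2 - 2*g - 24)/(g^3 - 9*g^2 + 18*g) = (g + 4)/(g*(g - 3))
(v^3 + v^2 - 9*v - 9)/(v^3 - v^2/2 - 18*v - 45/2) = 2*(v^2 - 2*v - 3)/(2*v^2 - 7*v - 15)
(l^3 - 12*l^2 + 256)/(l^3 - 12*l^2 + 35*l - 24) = (l^2 - 4*l - 32)/(l^2 - 4*l + 3)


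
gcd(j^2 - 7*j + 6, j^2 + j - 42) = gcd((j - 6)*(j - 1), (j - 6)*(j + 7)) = j - 6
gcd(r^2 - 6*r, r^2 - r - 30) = r - 6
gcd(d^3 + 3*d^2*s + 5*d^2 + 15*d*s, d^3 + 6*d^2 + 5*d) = d^2 + 5*d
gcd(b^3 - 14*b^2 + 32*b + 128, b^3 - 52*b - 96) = b^2 - 6*b - 16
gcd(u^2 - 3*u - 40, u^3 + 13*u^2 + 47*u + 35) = u + 5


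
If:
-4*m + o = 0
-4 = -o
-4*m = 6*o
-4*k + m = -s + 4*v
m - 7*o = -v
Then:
No Solution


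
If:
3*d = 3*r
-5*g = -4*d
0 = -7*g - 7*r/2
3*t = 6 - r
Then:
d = 0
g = 0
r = 0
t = 2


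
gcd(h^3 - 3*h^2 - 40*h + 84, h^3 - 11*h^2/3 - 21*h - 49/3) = h - 7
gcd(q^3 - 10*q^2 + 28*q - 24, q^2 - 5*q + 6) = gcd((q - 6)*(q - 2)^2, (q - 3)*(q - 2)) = q - 2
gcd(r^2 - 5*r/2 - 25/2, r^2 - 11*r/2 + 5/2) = r - 5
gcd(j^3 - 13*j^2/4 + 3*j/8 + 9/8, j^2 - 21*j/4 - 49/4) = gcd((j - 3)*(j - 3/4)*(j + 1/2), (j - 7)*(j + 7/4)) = 1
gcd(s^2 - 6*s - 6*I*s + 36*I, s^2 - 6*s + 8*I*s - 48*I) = s - 6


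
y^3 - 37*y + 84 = (y - 4)*(y - 3)*(y + 7)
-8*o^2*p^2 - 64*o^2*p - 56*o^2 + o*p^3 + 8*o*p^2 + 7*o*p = (-8*o + p)*(p + 7)*(o*p + o)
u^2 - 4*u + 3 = (u - 3)*(u - 1)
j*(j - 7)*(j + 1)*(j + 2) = j^4 - 4*j^3 - 19*j^2 - 14*j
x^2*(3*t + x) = 3*t*x^2 + x^3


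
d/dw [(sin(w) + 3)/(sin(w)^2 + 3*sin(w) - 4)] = (-6*sin(w) + cos(w)^2 - 14)*cos(w)/(sin(w)^2 + 3*sin(w) - 4)^2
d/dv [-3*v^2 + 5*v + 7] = 5 - 6*v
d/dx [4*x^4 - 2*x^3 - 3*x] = 16*x^3 - 6*x^2 - 3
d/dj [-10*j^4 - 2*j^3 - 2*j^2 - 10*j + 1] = -40*j^3 - 6*j^2 - 4*j - 10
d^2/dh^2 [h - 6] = 0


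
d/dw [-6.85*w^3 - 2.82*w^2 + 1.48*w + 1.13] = -20.55*w^2 - 5.64*w + 1.48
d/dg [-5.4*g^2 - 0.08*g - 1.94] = -10.8*g - 0.08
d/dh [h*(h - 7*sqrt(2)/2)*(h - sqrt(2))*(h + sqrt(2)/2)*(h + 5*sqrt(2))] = 5*h^4 + 4*sqrt(2)*h^3 - 225*h^2/2 + 32*sqrt(2)*h + 35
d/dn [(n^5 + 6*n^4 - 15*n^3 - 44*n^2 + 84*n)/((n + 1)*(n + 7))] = (3*n^4 + 2*n^3 - 11*n^2 - 16*n + 12)/(n^2 + 2*n + 1)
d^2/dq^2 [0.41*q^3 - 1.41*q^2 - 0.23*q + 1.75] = 2.46*q - 2.82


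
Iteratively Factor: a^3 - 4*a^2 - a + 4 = (a - 4)*(a^2 - 1) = (a - 4)*(a - 1)*(a + 1)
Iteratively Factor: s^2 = (s)*(s)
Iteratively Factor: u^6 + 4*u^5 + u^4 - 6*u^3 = (u + 2)*(u^5 + 2*u^4 - 3*u^3) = u*(u + 2)*(u^4 + 2*u^3 - 3*u^2) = u*(u + 2)*(u + 3)*(u^3 - u^2) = u*(u - 1)*(u + 2)*(u + 3)*(u^2) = u^2*(u - 1)*(u + 2)*(u + 3)*(u)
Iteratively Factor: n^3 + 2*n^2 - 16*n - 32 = (n + 4)*(n^2 - 2*n - 8) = (n + 2)*(n + 4)*(n - 4)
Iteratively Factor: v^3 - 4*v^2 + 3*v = (v)*(v^2 - 4*v + 3) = v*(v - 1)*(v - 3)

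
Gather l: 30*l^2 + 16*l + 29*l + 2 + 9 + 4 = 30*l^2 + 45*l + 15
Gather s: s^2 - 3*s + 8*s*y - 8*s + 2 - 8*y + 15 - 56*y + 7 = s^2 + s*(8*y - 11) - 64*y + 24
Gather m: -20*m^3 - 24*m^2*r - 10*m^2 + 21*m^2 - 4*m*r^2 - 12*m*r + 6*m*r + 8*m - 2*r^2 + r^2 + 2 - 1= -20*m^3 + m^2*(11 - 24*r) + m*(-4*r^2 - 6*r + 8) - r^2 + 1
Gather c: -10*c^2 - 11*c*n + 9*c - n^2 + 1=-10*c^2 + c*(9 - 11*n) - n^2 + 1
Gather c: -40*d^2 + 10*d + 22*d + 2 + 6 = -40*d^2 + 32*d + 8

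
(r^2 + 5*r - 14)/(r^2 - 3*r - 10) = (-r^2 - 5*r + 14)/(-r^2 + 3*r + 10)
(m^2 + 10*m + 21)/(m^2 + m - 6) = (m + 7)/(m - 2)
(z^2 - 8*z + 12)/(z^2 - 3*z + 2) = (z - 6)/(z - 1)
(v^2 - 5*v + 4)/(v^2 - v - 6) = (-v^2 + 5*v - 4)/(-v^2 + v + 6)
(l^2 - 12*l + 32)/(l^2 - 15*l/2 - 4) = 2*(l - 4)/(2*l + 1)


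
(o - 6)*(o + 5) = o^2 - o - 30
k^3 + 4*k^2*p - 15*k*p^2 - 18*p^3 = (k - 3*p)*(k + p)*(k + 6*p)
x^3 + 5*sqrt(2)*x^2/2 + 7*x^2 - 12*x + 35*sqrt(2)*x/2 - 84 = (x + 7)*(x - 3*sqrt(2)/2)*(x + 4*sqrt(2))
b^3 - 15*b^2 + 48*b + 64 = (b - 8)^2*(b + 1)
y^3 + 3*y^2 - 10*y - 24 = (y - 3)*(y + 2)*(y + 4)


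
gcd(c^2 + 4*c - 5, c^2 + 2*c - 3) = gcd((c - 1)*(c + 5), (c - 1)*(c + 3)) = c - 1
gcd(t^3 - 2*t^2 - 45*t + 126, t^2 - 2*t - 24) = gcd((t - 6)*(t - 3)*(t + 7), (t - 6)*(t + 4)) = t - 6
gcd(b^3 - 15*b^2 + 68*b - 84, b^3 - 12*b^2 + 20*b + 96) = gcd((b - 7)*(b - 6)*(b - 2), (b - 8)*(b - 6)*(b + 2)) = b - 6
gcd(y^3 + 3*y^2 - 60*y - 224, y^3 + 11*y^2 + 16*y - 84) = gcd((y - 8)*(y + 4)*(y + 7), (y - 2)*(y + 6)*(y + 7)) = y + 7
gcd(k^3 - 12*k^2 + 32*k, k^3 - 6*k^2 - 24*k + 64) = k - 8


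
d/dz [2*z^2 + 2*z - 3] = 4*z + 2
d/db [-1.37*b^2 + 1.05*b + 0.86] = 1.05 - 2.74*b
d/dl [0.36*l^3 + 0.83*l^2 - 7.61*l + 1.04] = 1.08*l^2 + 1.66*l - 7.61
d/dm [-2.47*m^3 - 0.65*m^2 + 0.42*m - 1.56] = -7.41*m^2 - 1.3*m + 0.42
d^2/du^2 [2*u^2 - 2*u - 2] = 4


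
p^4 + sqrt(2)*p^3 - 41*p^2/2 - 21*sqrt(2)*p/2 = p*(p - 3*sqrt(2))*(p + sqrt(2)/2)*(p + 7*sqrt(2)/2)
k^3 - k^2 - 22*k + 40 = (k - 4)*(k - 2)*(k + 5)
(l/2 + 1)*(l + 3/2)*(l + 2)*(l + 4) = l^4/2 + 19*l^3/4 + 16*l^2 + 23*l + 12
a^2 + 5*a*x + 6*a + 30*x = (a + 6)*(a + 5*x)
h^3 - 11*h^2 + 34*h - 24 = (h - 6)*(h - 4)*(h - 1)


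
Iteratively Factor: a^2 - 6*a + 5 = (a - 1)*(a - 5)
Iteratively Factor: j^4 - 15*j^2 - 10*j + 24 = (j - 4)*(j^3 + 4*j^2 + j - 6) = (j - 4)*(j - 1)*(j^2 + 5*j + 6) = (j - 4)*(j - 1)*(j + 3)*(j + 2)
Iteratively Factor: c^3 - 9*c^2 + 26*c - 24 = (c - 3)*(c^2 - 6*c + 8) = (c - 4)*(c - 3)*(c - 2)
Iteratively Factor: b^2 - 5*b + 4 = (b - 1)*(b - 4)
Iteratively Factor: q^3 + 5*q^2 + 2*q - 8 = (q + 4)*(q^2 + q - 2) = (q + 2)*(q + 4)*(q - 1)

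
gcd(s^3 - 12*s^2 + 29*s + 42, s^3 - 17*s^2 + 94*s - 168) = s^2 - 13*s + 42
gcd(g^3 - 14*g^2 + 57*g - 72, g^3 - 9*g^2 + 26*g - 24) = g - 3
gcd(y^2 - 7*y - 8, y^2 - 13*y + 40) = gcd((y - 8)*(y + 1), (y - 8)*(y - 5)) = y - 8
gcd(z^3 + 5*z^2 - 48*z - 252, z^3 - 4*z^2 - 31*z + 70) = z - 7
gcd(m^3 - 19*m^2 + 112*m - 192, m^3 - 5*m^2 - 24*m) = m - 8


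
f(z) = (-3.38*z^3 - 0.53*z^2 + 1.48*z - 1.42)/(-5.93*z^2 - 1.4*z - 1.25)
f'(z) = (11.86*z + 1.4)*(-3.38*z^3 - 0.53*z^2 + 1.48*z - 1.42)/(-5.93*z^2 - 1.4*z - 1.25)^2 + (-10.14*z^2 - 1.06*z + 1.48)/(-5.93*z^2 - 1.4*z - 1.25)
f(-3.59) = -1.97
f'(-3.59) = 0.61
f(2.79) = 1.46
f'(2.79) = 0.59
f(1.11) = 0.50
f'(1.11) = 0.49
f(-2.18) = -1.06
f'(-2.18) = 0.70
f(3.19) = 1.69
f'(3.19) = 0.59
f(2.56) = 1.32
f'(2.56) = 0.59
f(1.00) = 0.45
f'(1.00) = 0.44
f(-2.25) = -1.10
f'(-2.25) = 0.69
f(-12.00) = -6.85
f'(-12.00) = 0.57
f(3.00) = 1.58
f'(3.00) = 0.59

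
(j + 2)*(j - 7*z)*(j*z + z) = j^3*z - 7*j^2*z^2 + 3*j^2*z - 21*j*z^2 + 2*j*z - 14*z^2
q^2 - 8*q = q*(q - 8)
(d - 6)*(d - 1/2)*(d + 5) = d^3 - 3*d^2/2 - 59*d/2 + 15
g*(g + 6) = g^2 + 6*g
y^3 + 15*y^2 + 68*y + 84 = (y + 2)*(y + 6)*(y + 7)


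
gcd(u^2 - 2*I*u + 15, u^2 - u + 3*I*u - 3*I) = u + 3*I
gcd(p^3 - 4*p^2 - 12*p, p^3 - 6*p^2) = p^2 - 6*p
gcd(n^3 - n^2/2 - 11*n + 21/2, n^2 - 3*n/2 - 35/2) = n + 7/2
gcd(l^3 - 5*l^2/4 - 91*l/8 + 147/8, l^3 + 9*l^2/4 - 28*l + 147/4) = l^2 - 19*l/4 + 21/4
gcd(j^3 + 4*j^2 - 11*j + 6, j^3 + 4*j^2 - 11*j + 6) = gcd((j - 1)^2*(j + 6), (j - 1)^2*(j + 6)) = j^3 + 4*j^2 - 11*j + 6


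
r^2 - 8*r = r*(r - 8)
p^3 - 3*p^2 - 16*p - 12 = (p - 6)*(p + 1)*(p + 2)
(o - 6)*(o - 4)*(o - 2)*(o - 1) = o^4 - 13*o^3 + 56*o^2 - 92*o + 48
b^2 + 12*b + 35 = (b + 5)*(b + 7)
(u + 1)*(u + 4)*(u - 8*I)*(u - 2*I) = u^4 + 5*u^3 - 10*I*u^3 - 12*u^2 - 50*I*u^2 - 80*u - 40*I*u - 64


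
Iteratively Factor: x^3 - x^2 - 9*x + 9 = (x - 1)*(x^2 - 9) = (x - 3)*(x - 1)*(x + 3)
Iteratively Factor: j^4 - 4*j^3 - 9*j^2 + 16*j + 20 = (j + 1)*(j^3 - 5*j^2 - 4*j + 20) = (j - 2)*(j + 1)*(j^2 - 3*j - 10) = (j - 5)*(j - 2)*(j + 1)*(j + 2)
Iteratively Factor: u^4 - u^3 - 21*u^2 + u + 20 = (u + 1)*(u^3 - 2*u^2 - 19*u + 20) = (u + 1)*(u + 4)*(u^2 - 6*u + 5) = (u - 1)*(u + 1)*(u + 4)*(u - 5)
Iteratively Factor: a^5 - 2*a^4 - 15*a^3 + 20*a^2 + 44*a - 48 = (a - 1)*(a^4 - a^3 - 16*a^2 + 4*a + 48) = (a - 4)*(a - 1)*(a^3 + 3*a^2 - 4*a - 12) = (a - 4)*(a - 1)*(a + 3)*(a^2 - 4) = (a - 4)*(a - 1)*(a + 2)*(a + 3)*(a - 2)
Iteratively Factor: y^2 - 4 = (y - 2)*(y + 2)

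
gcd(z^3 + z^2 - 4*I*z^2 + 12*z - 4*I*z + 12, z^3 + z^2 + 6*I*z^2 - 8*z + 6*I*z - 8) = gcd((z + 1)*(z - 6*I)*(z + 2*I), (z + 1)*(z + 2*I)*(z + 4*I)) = z^2 + z*(1 + 2*I) + 2*I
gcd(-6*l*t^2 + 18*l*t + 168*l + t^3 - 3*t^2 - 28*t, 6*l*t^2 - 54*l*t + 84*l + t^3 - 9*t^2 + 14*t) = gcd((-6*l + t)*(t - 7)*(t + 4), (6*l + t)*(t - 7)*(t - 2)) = t - 7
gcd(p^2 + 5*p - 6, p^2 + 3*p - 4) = p - 1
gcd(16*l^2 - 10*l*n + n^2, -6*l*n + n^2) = 1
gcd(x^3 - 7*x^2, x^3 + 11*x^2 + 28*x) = x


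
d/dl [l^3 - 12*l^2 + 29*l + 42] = 3*l^2 - 24*l + 29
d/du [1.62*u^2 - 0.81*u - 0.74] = 3.24*u - 0.81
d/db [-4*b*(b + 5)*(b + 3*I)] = -12*b^2 - b*(40 + 24*I) - 60*I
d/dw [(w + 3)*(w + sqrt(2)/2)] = 2*w + sqrt(2)/2 + 3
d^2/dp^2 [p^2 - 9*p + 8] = 2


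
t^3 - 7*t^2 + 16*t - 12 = (t - 3)*(t - 2)^2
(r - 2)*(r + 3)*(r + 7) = r^3 + 8*r^2 + r - 42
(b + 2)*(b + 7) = b^2 + 9*b + 14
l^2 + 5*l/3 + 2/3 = (l + 2/3)*(l + 1)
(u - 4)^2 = u^2 - 8*u + 16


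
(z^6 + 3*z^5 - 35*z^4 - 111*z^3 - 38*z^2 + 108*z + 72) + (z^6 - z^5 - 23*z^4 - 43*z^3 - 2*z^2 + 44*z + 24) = 2*z^6 + 2*z^5 - 58*z^4 - 154*z^3 - 40*z^2 + 152*z + 96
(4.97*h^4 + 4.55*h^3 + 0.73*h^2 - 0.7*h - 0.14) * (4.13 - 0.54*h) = -2.6838*h^5 + 18.0691*h^4 + 18.3973*h^3 + 3.3929*h^2 - 2.8154*h - 0.5782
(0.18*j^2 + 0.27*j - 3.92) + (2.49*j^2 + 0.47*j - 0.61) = 2.67*j^2 + 0.74*j - 4.53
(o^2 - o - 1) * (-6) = -6*o^2 + 6*o + 6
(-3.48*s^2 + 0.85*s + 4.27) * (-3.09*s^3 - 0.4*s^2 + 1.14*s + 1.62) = 10.7532*s^5 - 1.2345*s^4 - 17.5015*s^3 - 6.3766*s^2 + 6.2448*s + 6.9174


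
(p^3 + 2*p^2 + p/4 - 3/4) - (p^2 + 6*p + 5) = p^3 + p^2 - 23*p/4 - 23/4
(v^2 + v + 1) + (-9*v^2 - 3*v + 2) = -8*v^2 - 2*v + 3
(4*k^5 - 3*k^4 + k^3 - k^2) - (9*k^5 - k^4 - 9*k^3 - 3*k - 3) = -5*k^5 - 2*k^4 + 10*k^3 - k^2 + 3*k + 3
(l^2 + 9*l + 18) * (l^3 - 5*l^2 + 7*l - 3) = l^5 + 4*l^4 - 20*l^3 - 30*l^2 + 99*l - 54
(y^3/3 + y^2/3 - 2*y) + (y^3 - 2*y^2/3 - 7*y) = 4*y^3/3 - y^2/3 - 9*y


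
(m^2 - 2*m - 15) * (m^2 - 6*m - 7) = m^4 - 8*m^3 - 10*m^2 + 104*m + 105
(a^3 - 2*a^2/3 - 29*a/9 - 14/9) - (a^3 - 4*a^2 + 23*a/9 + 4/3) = 10*a^2/3 - 52*a/9 - 26/9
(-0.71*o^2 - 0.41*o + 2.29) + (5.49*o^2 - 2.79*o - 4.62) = 4.78*o^2 - 3.2*o - 2.33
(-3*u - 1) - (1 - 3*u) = -2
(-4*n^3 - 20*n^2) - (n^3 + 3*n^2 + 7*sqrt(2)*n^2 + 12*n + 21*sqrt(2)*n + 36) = -5*n^3 - 23*n^2 - 7*sqrt(2)*n^2 - 21*sqrt(2)*n - 12*n - 36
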